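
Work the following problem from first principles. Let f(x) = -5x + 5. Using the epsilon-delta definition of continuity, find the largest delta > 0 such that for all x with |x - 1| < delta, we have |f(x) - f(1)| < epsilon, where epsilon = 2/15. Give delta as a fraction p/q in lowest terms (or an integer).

We compute f(1) = -5*(1) + 5 = 0.
|f(x) - f(1)| = |-5x + 5 - (0)| = |-5(x - 1)| = 5|x - 1|.
We need 5|x - 1| < 2/15, i.e. |x - 1| < 2/15 / 5 = 2/75.
So any delta <= 2/75 works. Conversely, if delta > 2/75, then x = 1 + 2/75 satisfies |x - 1| = 2/75 < delta but |f(x) - f(1)| = 5 * 2/75 = 2/15, which is not < 2/15; so no larger delta works.
Hence the largest such delta is 2/75.

2/75


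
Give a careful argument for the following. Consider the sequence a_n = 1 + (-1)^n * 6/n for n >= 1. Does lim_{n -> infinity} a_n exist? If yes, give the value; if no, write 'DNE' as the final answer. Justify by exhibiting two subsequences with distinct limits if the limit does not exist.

Examine the behaviour of a_n along subsequences.
Even-n subsequence a_{2k} = 1 + 6/(2k) -> 1. Odd-n subsequence a_{2k+1} = 1 - 6/(2k+1) -> 1. Both tend to 1, which suggests the limit is 1; verify directly.
|a_n - 1| = |(-1)^n * 6/n| = 6/n for every n >= 1.
Given epsilon > 0, choose a positive integer N > 6/epsilon. Then for all n >= N, |a_n - 1| = 6/n <= 6/N < epsilon.
So by the definition of the limit, lim a_n exists and equals 1.

1


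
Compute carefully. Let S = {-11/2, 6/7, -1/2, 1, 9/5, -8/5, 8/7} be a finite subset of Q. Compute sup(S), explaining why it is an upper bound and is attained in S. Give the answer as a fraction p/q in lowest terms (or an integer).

S is finite, so sup(S) = max(S).
Sorted decreasing:
9/5, 8/7, 1, 6/7, -1/2, -8/5, -11/2
The extremum is 9/5.
For every x in S, x <= 9/5. And 9/5 is in S, so it is attained.
Therefore sup(S) = 9/5.

9/5


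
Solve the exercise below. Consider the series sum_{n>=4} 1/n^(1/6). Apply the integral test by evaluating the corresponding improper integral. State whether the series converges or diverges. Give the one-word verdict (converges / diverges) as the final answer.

Let f(x) = x^(-1/6). Then f is positive, continuous, and decreasing on [4, infinity), so the integral test applies.
Compute the improper integral int_{4}^infinity f(x) dx:
  antiderivative F(x) = 6*x^(5/6)/5.
  As x -> infinity, F(x) -> infinity (since p = 1/6 < 1).
  So the integral diverges. By the integral test, the series diverges.

diverges


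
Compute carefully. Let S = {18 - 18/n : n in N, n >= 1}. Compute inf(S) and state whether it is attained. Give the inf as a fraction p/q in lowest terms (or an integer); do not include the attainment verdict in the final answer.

Analysis:
- Values: 0, 9, 12, 27/2, ... strictly increasing.
- Minimum is 0 (n=1); inf = 0 (attained).
- 18 - 18/n -> 18 from below; sup = 18, not attained.
Conclusion: inf(S) = 0, attained in S.

0


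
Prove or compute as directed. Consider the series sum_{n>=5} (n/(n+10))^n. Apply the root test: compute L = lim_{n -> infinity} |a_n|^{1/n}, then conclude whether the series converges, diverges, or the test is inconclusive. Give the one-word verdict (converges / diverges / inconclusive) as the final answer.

Let a_n denote the general term. Form |a_n|^(1/n) and simplify:
|a_n|^(1/n) = n/(n + 10)
Take the limit as n -> infinity: L = 1.
Since L = 1, the root test is inconclusive. (In fact a_n = (n/(n+10))^n -> e^(-10) != 0, so the nth-term test shows divergence; but the root test itself gives no conclusion.)

inconclusive


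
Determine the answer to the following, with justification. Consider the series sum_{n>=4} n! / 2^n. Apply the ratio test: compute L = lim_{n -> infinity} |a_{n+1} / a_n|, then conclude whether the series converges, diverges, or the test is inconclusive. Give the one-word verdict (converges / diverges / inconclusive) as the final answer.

Let a_n denote the general term. Form the ratio a_{n+1}/a_n and simplify:
a_{n+1}/a_n = n/2 + 1/2
Take the limit as n -> infinity: L = infinity.
Since L = infinity > 1 (or L = infinity), the ratio test implies the series diverges.

diverges


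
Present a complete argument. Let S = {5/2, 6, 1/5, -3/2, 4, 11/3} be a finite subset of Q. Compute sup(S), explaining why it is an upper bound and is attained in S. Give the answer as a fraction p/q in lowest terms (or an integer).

S is finite, so sup(S) = max(S).
Sorted decreasing:
6, 4, 11/3, 5/2, 1/5, -3/2
The extremum is 6.
For every x in S, x <= 6. And 6 is in S, so it is attained.
Therefore sup(S) = 6.

6


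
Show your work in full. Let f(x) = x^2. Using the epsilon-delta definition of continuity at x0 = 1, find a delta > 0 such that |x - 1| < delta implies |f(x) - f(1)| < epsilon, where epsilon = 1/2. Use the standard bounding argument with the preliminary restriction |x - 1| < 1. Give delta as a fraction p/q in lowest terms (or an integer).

Factor: |x^2 - (1)^2| = |x - 1| * |x + 1|.
Impose |x - 1| < 1 first. Then |x + 1| = |(x - 1) + 2*(1)| <= |x - 1| + 2*|1| < 1 + 2 = 3.
So |x^2 - (1)^2| < delta * 3.
We need delta * 3 <= 1/2, i.e. delta <= 1/2/3 = 1/6.
Since 1/6 < 1, this is tighter than 1; take delta = 1/6.
So delta = 1/6 works.

1/6


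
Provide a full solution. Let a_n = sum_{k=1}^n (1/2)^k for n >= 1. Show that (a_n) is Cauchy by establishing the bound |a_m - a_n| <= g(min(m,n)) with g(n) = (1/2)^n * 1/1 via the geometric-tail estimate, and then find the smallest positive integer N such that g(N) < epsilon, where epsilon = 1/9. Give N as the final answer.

For m > n >= 1: |a_m - a_n| = sum_{k=n+1}^m (1/2)^k < sum_{k=n+1}^infinity (1/2)^k = (1/2)^(n+1) / (1 - 1/2) = (1/2)^n * (1/2) * (2/1) = (1/2)^n * 1/1.
So g(n) = (1/2)^n / 1. Since g(n) -> 0, (a_n) is Cauchy.
Now solve g(N) < 1/9: (1/2)^N / 1 < 1/9 <=> 2^N > 1 / (1 * 1/9) = 9.
Check powers of 2: 2^3 = 8 <= 9, 2^4 = 16 > 9.
So the smallest such N is 4. Check: g(4) = 1/(1 * 16) = 1/16 < 1/9.

4


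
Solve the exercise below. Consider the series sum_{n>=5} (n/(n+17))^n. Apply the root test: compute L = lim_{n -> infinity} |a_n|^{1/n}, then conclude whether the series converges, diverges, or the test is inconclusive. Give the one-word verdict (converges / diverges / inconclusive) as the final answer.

Let a_n denote the general term. Form |a_n|^(1/n) and simplify:
|a_n|^(1/n) = n/(n + 17)
Take the limit as n -> infinity: L = 1.
Since L = 1, the root test is inconclusive. (In fact a_n = (n/(n+17))^n -> e^(-17) != 0, so the nth-term test shows divergence; but the root test itself gives no conclusion.)

inconclusive


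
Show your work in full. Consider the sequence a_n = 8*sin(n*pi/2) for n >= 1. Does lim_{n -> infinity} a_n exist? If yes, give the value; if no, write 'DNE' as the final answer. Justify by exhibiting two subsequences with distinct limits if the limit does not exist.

Examine the behaviour of a_n along subsequences.
a_{4k+1} = 8*sin(pi/2 + 2k*pi) = 8 -> 8. a_{4k+3} = 8*sin(3pi/2 + 2k*pi) = -8 -> -8.
Since these two subsequential limits are 8 and -8, distinct, the full sequence cannot converge (a convergent sequence has all subsequences tending to the same limit). So lim a_n does not exist.

DNE


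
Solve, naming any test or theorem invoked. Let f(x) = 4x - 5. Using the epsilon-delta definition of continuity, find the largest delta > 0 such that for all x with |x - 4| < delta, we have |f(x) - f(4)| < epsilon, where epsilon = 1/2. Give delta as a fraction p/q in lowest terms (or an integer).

We compute f(4) = 4*(4) - 5 = 11.
|f(x) - f(4)| = |4x - 5 - (11)| = |4(x - 4)| = 4|x - 4|.
We need 4|x - 4| < 1/2, i.e. |x - 4| < 1/2 / 4 = 1/8.
So any delta <= 1/8 works. Conversely, if delta > 1/8, then x = 4 + 1/8 satisfies |x - 4| = 1/8 < delta but |f(x) - f(4)| = 4 * 1/8 = 1/2, which is not < 1/2; so no larger delta works.
Hence the largest such delta is 1/8.

1/8


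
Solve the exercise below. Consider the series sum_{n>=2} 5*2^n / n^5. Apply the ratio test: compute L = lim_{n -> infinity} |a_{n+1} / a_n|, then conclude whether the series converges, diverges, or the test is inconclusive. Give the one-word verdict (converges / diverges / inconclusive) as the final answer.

Let a_n denote the general term. Form the ratio a_{n+1}/a_n and simplify:
a_{n+1}/a_n = 2*n^5/(n + 1)^5
Take the limit as n -> infinity: L = 2.
Since L = 2 > 1 (or L = infinity), the ratio test implies the series diverges.

diverges


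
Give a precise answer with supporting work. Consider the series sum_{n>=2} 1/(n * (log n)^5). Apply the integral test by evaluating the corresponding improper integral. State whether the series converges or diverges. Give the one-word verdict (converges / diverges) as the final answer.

Let f(x) = 1/(x*log(x)^5). Then f is positive, continuous, and decreasing on [2, infinity), so the integral test applies.
Compute the improper integral int_{2}^infinity f(x) dx:
  antiderivative F(x) = -1/(4*log(x)^4).
  F(x) -> 0 as x -> infinity.  int = 0 - F(2) = 1/(4*log(2)^4) < infinity. By the integral test, the series converges.

converges


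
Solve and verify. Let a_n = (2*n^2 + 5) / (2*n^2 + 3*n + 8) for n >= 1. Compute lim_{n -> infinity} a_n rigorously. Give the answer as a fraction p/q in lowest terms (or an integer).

Divide numerator and denominator by n^2, the highest power:
numerator / n^2 = 2 + 5/n^2
denominator / n^2 = 2 + 3/n + 8/n^2
As n -> infinity, all terms of the form c/n^k (k >= 1) tend to 0.
So numerator / n^2 -> 2 and denominator / n^2 -> 2.
Therefore lim a_n = 1.

1


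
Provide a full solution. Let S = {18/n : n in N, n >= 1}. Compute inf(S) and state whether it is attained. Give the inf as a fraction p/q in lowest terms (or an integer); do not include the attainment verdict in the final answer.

Analysis:
- Values: 18, 9, 6, 9/2, ... strictly decreasing.
- The maximum is 18 (n=1); sup = 18 (attained).
- The set is bounded below by 0; 18/n -> 0 so 0 is the greatest lower bound.
- 0 is not in the set, so inf = 0 is not attained.
Conclusion: inf(S) = 0, not attained in S.

0


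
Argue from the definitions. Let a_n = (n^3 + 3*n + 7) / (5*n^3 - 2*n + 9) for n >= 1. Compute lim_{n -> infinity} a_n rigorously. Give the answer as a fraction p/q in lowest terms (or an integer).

Divide numerator and denominator by n^3, the highest power:
numerator / n^3 = 1 + 3/n^2 + 7/n^3
denominator / n^3 = 5 - 2/n^2 + 9/n^3
As n -> infinity, all terms of the form c/n^k (k >= 1) tend to 0.
So numerator / n^3 -> 1 and denominator / n^3 -> 5.
Therefore lim a_n = 1/5.

1/5


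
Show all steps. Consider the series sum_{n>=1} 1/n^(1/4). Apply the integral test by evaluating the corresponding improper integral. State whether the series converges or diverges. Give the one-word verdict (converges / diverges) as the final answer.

Let f(x) = x^(-1/4). Then f is positive, continuous, and decreasing on [1, infinity), so the integral test applies.
Compute the improper integral int_{1}^infinity f(x) dx:
  antiderivative F(x) = 4*x^(3/4)/3.
  As x -> infinity, F(x) -> infinity (since p = 1/4 < 1).
  So the integral diverges. By the integral test, the series diverges.

diverges


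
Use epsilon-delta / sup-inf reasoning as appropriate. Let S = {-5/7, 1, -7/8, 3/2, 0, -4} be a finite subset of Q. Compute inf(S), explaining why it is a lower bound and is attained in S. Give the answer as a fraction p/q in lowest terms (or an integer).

S is finite, so inf(S) = min(S).
Sorted increasing:
-4, -7/8, -5/7, 0, 1, 3/2
The extremum is -4.
For every x in S, x >= -4. And -4 is in S, so it is attained.
Therefore inf(S) = -4.

-4


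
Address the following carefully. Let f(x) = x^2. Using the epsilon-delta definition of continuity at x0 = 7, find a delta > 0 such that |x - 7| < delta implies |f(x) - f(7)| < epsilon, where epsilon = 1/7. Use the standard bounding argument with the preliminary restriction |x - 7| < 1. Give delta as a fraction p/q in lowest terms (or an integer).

Factor: |x^2 - (7)^2| = |x - 7| * |x + 7|.
Impose |x - 7| < 1 first. Then |x + 7| = |(x - 7) + 2*(7)| <= |x - 7| + 2*|7| < 1 + 14 = 15.
So |x^2 - (7)^2| < delta * 15.
We need delta * 15 <= 1/7, i.e. delta <= 1/7/15 = 1/105.
Since 1/105 < 1, this is tighter than 1; take delta = 1/105.
So delta = 1/105 works.

1/105


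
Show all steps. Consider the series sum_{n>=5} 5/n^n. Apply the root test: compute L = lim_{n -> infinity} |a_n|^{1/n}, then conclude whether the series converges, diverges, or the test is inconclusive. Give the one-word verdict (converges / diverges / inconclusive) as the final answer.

Let a_n denote the general term. Form |a_n|^(1/n) and simplify:
|a_n|^(1/n) = 5^(1/n)/n
Take the limit as n -> infinity: L = 0.
Since L = 0 < 1, the root test implies convergence.

converges


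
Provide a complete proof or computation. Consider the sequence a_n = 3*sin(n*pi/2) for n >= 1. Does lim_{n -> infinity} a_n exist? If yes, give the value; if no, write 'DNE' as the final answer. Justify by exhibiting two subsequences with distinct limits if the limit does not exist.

Examine the behaviour of a_n along subsequences.
a_{4k+1} = 3*sin(pi/2 + 2k*pi) = 3 -> 3. a_{4k+3} = 3*sin(3pi/2 + 2k*pi) = -3 -> -3.
Since these two subsequential limits are 3 and -3, distinct, the full sequence cannot converge (a convergent sequence has all subsequences tending to the same limit). So lim a_n does not exist.

DNE


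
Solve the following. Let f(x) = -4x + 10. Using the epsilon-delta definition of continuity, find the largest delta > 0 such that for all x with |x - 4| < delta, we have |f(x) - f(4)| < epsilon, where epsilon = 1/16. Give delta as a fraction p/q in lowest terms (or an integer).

We compute f(4) = -4*(4) + 10 = -6.
|f(x) - f(4)| = |-4x + 10 - (-6)| = |-4(x - 4)| = 4|x - 4|.
We need 4|x - 4| < 1/16, i.e. |x - 4| < 1/16 / 4 = 1/64.
So any delta <= 1/64 works. Conversely, if delta > 1/64, then x = 4 + 1/64 satisfies |x - 4| = 1/64 < delta but |f(x) - f(4)| = 4 * 1/64 = 1/16, which is not < 1/16; so no larger delta works.
Hence the largest such delta is 1/64.

1/64


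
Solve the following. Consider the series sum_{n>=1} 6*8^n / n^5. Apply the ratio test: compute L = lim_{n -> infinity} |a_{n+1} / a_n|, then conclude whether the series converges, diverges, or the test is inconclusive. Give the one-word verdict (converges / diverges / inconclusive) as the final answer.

Let a_n denote the general term. Form the ratio a_{n+1}/a_n and simplify:
a_{n+1}/a_n = 8*n^5/(n + 1)^5
Take the limit as n -> infinity: L = 8.
Since L = 8 > 1 (or L = infinity), the ratio test implies the series diverges.

diverges


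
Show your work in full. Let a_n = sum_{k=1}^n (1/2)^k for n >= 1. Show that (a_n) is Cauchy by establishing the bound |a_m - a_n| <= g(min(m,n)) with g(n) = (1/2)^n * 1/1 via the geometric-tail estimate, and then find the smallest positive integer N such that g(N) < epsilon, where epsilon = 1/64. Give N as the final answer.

For m > n >= 1: |a_m - a_n| = sum_{k=n+1}^m (1/2)^k < sum_{k=n+1}^infinity (1/2)^k = (1/2)^(n+1) / (1 - 1/2) = (1/2)^n * (1/2) * (2/1) = (1/2)^n * 1/1.
So g(n) = (1/2)^n / 1. Since g(n) -> 0, (a_n) is Cauchy.
Now solve g(N) < 1/64: (1/2)^N / 1 < 1/64 <=> 2^N > 1 / (1 * 1/64) = 64.
Check powers of 2: 2^6 = 64 <= 64, 2^7 = 128 > 64.
So the smallest such N is 7. Check: g(7) = 1/(1 * 128) = 1/128 < 1/64.

7


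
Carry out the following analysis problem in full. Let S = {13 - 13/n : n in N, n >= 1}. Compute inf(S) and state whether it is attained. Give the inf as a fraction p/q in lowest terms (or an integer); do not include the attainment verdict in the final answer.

Analysis:
- Values: 0, 13/2, 26/3, 39/4, ... strictly increasing.
- Minimum is 0 (n=1); inf = 0 (attained).
- 13 - 13/n -> 13 from below; sup = 13, not attained.
Conclusion: inf(S) = 0, attained in S.

0


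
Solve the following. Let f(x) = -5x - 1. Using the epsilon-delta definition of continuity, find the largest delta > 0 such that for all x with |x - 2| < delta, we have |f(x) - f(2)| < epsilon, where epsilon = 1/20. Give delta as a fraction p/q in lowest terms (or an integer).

We compute f(2) = -5*(2) - 1 = -11.
|f(x) - f(2)| = |-5x - 1 - (-11)| = |-5(x - 2)| = 5|x - 2|.
We need 5|x - 2| < 1/20, i.e. |x - 2| < 1/20 / 5 = 1/100.
So any delta <= 1/100 works. Conversely, if delta > 1/100, then x = 2 + 1/100 satisfies |x - 2| = 1/100 < delta but |f(x) - f(2)| = 5 * 1/100 = 1/20, which is not < 1/20; so no larger delta works.
Hence the largest such delta is 1/100.

1/100


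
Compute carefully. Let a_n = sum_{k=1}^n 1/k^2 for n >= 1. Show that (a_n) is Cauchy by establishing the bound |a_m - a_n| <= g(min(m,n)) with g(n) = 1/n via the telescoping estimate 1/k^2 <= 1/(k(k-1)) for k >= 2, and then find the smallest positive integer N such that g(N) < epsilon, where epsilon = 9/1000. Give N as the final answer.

For m > n >= 1: |a_m - a_n| = sum_{k=n+1}^m 1/k^2.
Use 1/k^2 <= 1/(k(k-1)) = 1/(k-1) - 1/k for k >= 2:
sum_{k=n+1}^m 1/k^2 <= sum_{k=n+1}^m (1/(k-1) - 1/k) = 1/n - 1/m <= 1/n.
By symmetry the same bound holds with n,m swapped, so |a_m - a_n| <= 1/min(m,n) = g(min(m,n)). Since g(n) -> 0, (a_n) is Cauchy.
Now solve g(N) < 9/1000: 1/N < 9/1000 <=> N > 1/(9/1000) = 1000/9.
The smallest integer strictly greater than 1000/9 is N = 112.
Check: g(112) = 1/112 < 9/1000; g(111) = 1/111 >= 9/1000. So N = 112.

112


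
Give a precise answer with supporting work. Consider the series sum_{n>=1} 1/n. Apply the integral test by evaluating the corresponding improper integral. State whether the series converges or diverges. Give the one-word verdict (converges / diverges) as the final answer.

Let f(x) = 1/x. Then f is positive, continuous, and decreasing on [1, infinity), so the integral test applies.
Compute the improper integral int_{1}^infinity f(x) dx:
  antiderivative F(x) = log(x).
  As x -> infinity, log(x) -> infinity.
  So int = infinity - log(1) = infinity. By the integral test, the series diverges.

diverges


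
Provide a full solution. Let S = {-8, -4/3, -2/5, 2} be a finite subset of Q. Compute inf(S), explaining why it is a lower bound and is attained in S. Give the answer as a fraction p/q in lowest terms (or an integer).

S is finite, so inf(S) = min(S).
Sorted increasing:
-8, -4/3, -2/5, 2
The extremum is -8.
For every x in S, x >= -8. And -8 is in S, so it is attained.
Therefore inf(S) = -8.

-8


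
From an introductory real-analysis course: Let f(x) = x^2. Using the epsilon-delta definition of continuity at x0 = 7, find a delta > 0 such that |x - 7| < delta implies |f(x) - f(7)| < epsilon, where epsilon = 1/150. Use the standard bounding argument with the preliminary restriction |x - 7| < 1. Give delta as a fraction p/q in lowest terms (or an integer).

Factor: |x^2 - (7)^2| = |x - 7| * |x + 7|.
Impose |x - 7| < 1 first. Then |x + 7| = |(x - 7) + 2*(7)| <= |x - 7| + 2*|7| < 1 + 14 = 15.
So |x^2 - (7)^2| < delta * 15.
We need delta * 15 <= 1/150, i.e. delta <= 1/150/15 = 1/2250.
Since 1/2250 < 1, this is tighter than 1; take delta = 1/2250.
So delta = 1/2250 works.

1/2250


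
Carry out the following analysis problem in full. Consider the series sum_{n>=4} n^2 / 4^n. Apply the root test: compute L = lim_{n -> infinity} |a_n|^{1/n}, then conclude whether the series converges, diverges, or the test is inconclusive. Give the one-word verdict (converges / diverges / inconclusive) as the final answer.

Let a_n denote the general term. Form |a_n|^(1/n) and simplify:
|a_n|^(1/n) = n^(2/n)/4
Take the limit as n -> infinity: L = 1/4.
Since L = 1/4 < 1, the root test implies convergence.

converges


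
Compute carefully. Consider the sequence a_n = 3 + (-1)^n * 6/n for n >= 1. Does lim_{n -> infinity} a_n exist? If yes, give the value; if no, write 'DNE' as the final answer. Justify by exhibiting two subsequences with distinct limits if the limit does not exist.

Examine the behaviour of a_n along subsequences.
Even-n subsequence a_{2k} = 3 + 6/(2k) -> 3. Odd-n subsequence a_{2k+1} = 3 - 6/(2k+1) -> 3. Both tend to 3, which suggests the limit is 3; verify directly.
|a_n - 3| = |(-1)^n * 6/n| = 6/n for every n >= 1.
Given epsilon > 0, choose a positive integer N > 6/epsilon. Then for all n >= N, |a_n - 3| = 6/n <= 6/N < epsilon.
So by the definition of the limit, lim a_n exists and equals 3.

3


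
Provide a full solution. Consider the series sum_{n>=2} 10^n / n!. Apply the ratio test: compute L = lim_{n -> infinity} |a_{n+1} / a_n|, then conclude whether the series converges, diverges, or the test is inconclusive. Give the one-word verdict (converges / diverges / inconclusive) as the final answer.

Let a_n denote the general term. Form the ratio a_{n+1}/a_n and simplify:
a_{n+1}/a_n = 10/(n + 1)
Take the limit as n -> infinity: L = 0.
Since L = 0 < 1, the ratio test implies the series converges.

converges


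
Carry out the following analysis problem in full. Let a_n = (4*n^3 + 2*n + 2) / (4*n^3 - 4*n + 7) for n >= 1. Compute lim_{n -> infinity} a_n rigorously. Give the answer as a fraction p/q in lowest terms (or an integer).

Divide numerator and denominator by n^3, the highest power:
numerator / n^3 = 4 + 2/n^2 + 2/n^3
denominator / n^3 = 4 - 4/n^2 + 7/n^3
As n -> infinity, all terms of the form c/n^k (k >= 1) tend to 0.
So numerator / n^3 -> 4 and denominator / n^3 -> 4.
Therefore lim a_n = 1.

1


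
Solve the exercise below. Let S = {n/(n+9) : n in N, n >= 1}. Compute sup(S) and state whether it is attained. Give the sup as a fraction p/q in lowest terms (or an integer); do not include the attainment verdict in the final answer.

Analysis:
- Values: 1/10, 2/11, 1/4, 4/13, ... strictly increasing.
- Minimum is 1/10 (n=1); inf = 1/10 (attained).
- n/(n+9) = 1 - 9/(n+9) -> 1 from below as n -> infinity, and never equals 1.
- So sup = 1 (not attained).
Conclusion: sup(S) = 1, not attained in S.

1


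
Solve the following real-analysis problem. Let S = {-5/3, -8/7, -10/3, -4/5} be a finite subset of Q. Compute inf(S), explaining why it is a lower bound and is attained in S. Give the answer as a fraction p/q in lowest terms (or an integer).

S is finite, so inf(S) = min(S).
Sorted increasing:
-10/3, -5/3, -8/7, -4/5
The extremum is -10/3.
For every x in S, x >= -10/3. And -10/3 is in S, so it is attained.
Therefore inf(S) = -10/3.

-10/3


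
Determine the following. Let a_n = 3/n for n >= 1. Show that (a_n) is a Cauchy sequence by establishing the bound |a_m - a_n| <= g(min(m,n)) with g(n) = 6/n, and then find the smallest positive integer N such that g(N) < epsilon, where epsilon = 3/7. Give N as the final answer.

For any m, n >= 1, by the triangle inequality:
|a_m - a_n| = |3/m - 3/n| <= 3*1/m + 3*1/n <= 6/min(m,n).
So g(n) = 6/n bounds the Cauchy difference. Since g(n) -> 0, (a_n) is Cauchy.
Now solve g(N) < 3/7: 6/N < 3/7 <=> N > 6 / (3/7) = 14.
The smallest integer strictly greater than 14 is N = 15.
Check: g(15) = 6/15 = 2/5 < 3/7; g(14) = 3/7 >= 3/7. So N = 15.

15


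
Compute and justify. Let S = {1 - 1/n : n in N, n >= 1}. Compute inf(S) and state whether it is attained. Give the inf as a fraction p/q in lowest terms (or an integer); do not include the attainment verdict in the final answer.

Analysis:
- Values: 0, 1/2, 2/3, 3/4, ... strictly increasing.
- Minimum is 0 (n=1); inf = 0 (attained).
- 1 - 1/n -> 1 from below; sup = 1, not attained.
Conclusion: inf(S) = 0, attained in S.

0


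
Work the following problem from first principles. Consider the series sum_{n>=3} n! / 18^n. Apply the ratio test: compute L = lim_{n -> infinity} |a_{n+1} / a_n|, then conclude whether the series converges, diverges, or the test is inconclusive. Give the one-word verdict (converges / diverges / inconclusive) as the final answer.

Let a_n denote the general term. Form the ratio a_{n+1}/a_n and simplify:
a_{n+1}/a_n = n/18 + 1/18
Take the limit as n -> infinity: L = infinity.
Since L = infinity > 1 (or L = infinity), the ratio test implies the series diverges.

diverges


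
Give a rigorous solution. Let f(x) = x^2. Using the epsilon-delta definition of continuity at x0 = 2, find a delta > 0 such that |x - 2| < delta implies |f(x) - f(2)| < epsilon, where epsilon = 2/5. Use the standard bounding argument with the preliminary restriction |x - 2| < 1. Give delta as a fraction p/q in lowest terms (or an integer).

Factor: |x^2 - (2)^2| = |x - 2| * |x + 2|.
Impose |x - 2| < 1 first. Then |x + 2| = |(x - 2) + 2*(2)| <= |x - 2| + 2*|2| < 1 + 4 = 5.
So |x^2 - (2)^2| < delta * 5.
We need delta * 5 <= 2/5, i.e. delta <= 2/5/5 = 2/25.
Since 2/25 < 1, this is tighter than 1; take delta = 2/25.
So delta = 2/25 works.

2/25


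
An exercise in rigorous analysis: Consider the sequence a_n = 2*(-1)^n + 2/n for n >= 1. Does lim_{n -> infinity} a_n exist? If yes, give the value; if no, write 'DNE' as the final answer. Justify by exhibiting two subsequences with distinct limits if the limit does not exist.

Examine the behaviour of a_n along subsequences.
a_{2k} = 2 + 2/(2k) -> 2. a_{2k+1} = -2 + 2/(2k+1) -> -2.
Since these two subsequential limits are 2 and -2, distinct, the full sequence cannot converge (a convergent sequence has all subsequences tending to the same limit). So lim a_n does not exist.

DNE


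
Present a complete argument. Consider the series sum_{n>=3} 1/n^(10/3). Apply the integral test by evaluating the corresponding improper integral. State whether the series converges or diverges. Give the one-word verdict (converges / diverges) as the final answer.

Let f(x) = x^(-10/3). Then f is positive, continuous, and decreasing on [3, infinity), so the integral test applies.
Compute the improper integral int_{3}^infinity f(x) dx:
  antiderivative F(x) = -3/(7*x^(7/3)).
  As x -> infinity, F(x) -> 0 (since p = 10/3 > 1).
  So int = F(infinity) - F(3) = 0 - (-3^(2/3)/63) = 3^(2/3)/63.
  Finite, so by the integral test, the series converges.

converges


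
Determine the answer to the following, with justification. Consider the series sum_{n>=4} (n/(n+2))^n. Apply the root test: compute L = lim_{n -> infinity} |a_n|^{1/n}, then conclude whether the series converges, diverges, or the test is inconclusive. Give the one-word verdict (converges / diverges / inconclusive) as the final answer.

Let a_n denote the general term. Form |a_n|^(1/n) and simplify:
|a_n|^(1/n) = n/(n + 2)
Take the limit as n -> infinity: L = 1.
Since L = 1, the root test is inconclusive. (In fact a_n = (n/(n+2))^n -> e^(-2) != 0, so the nth-term test shows divergence; but the root test itself gives no conclusion.)

inconclusive


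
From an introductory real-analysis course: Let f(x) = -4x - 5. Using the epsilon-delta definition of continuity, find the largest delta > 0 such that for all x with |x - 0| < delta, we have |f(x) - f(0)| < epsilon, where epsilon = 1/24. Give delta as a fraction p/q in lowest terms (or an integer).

We compute f(0) = -4*(0) - 5 = -5.
|f(x) - f(0)| = |-4x - 5 - (-5)| = |-4(x - 0)| = 4|x - 0|.
We need 4|x - 0| < 1/24, i.e. |x - 0| < 1/24 / 4 = 1/96.
So any delta <= 1/96 works. Conversely, if delta > 1/96, then x = 0 + 1/96 satisfies |x - 0| = 1/96 < delta but |f(x) - f(0)| = 4 * 1/96 = 1/24, which is not < 1/24; so no larger delta works.
Hence the largest such delta is 1/96.

1/96


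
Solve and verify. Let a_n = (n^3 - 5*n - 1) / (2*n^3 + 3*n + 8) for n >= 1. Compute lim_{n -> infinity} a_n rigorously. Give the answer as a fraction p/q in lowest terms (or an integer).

Divide numerator and denominator by n^3, the highest power:
numerator / n^3 = 1 - 5/n^2 - 1/n^3
denominator / n^3 = 2 + 3/n^2 + 8/n^3
As n -> infinity, all terms of the form c/n^k (k >= 1) tend to 0.
So numerator / n^3 -> 1 and denominator / n^3 -> 2.
Therefore lim a_n = 1/2.

1/2


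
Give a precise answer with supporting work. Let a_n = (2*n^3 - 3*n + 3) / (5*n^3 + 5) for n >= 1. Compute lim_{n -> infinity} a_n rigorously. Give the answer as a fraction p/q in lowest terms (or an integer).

Divide numerator and denominator by n^3, the highest power:
numerator / n^3 = 2 - 3/n^2 + 3/n^3
denominator / n^3 = 5 + 5/n^3
As n -> infinity, all terms of the form c/n^k (k >= 1) tend to 0.
So numerator / n^3 -> 2 and denominator / n^3 -> 5.
Therefore lim a_n = 2/5.

2/5


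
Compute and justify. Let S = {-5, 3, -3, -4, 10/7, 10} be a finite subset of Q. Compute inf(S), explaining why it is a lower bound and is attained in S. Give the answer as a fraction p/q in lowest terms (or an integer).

S is finite, so inf(S) = min(S).
Sorted increasing:
-5, -4, -3, 10/7, 3, 10
The extremum is -5.
For every x in S, x >= -5. And -5 is in S, so it is attained.
Therefore inf(S) = -5.

-5


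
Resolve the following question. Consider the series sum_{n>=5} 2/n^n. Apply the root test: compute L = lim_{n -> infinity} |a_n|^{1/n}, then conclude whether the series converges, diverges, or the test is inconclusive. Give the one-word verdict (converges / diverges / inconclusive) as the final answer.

Let a_n denote the general term. Form |a_n|^(1/n) and simplify:
|a_n|^(1/n) = 2^(1/n)/n
Take the limit as n -> infinity: L = 0.
Since L = 0 < 1, the root test implies convergence.

converges


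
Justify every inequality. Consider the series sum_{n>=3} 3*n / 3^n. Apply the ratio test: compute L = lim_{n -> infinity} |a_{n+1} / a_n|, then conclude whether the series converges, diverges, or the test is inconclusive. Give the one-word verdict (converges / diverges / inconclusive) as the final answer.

Let a_n denote the general term. Form the ratio a_{n+1}/a_n and simplify:
a_{n+1}/a_n = (n + 1)/(3*n)
Take the limit as n -> infinity: L = 1/3.
Since L = 1/3 < 1, the ratio test implies the series converges.

converges


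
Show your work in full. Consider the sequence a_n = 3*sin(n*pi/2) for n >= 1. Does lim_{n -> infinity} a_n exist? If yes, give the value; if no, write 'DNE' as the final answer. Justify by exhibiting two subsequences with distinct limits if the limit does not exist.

Examine the behaviour of a_n along subsequences.
a_{4k+1} = 3*sin(pi/2 + 2k*pi) = 3 -> 3. a_{4k+3} = 3*sin(3pi/2 + 2k*pi) = -3 -> -3.
Since these two subsequential limits are 3 and -3, distinct, the full sequence cannot converge (a convergent sequence has all subsequences tending to the same limit). So lim a_n does not exist.

DNE


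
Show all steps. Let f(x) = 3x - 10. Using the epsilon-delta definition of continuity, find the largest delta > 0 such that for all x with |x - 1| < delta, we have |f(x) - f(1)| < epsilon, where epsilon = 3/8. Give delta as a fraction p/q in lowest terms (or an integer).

We compute f(1) = 3*(1) - 10 = -7.
|f(x) - f(1)| = |3x - 10 - (-7)| = |3(x - 1)| = 3|x - 1|.
We need 3|x - 1| < 3/8, i.e. |x - 1| < 3/8 / 3 = 1/8.
So any delta <= 1/8 works. Conversely, if delta > 1/8, then x = 1 + 1/8 satisfies |x - 1| = 1/8 < delta but |f(x) - f(1)| = 3 * 1/8 = 3/8, which is not < 3/8; so no larger delta works.
Hence the largest such delta is 1/8.

1/8


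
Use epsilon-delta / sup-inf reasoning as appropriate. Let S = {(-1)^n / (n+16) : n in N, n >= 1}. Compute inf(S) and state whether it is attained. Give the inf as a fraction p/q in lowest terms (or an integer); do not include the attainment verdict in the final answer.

Analysis:
- Values: -1/17, 1/18, -1/19, 1/20, -1/21, ...
- Positive terms (even n): 1/(2+16), 1/(4+16), ... decreasing -> max = 1/18 (n=2).
- Negative terms (odd n): -1/(1+16), -1/(3+16), ... increasing -> min = -1/17 (n=1).
- So sup = 1/18 (attained at n=2); inf = -1/17 (attained at n=1).
Conclusion: inf(S) = -1/17, attained in S.

-1/17


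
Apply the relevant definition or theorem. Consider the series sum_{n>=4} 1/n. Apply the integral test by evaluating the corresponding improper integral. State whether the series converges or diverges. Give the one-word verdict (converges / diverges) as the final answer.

Let f(x) = 1/x. Then f is positive, continuous, and decreasing on [4, infinity), so the integral test applies.
Compute the improper integral int_{4}^infinity f(x) dx:
  antiderivative F(x) = log(x).
  As x -> infinity, log(x) -> infinity.
  So int = infinity - log(4) = infinity. By the integral test, the series diverges.

diverges


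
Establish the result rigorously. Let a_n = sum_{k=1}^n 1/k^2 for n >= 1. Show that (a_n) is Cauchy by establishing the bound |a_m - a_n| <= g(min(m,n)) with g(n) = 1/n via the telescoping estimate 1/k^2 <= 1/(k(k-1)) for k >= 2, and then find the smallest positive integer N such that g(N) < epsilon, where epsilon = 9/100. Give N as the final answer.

For m > n >= 1: |a_m - a_n| = sum_{k=n+1}^m 1/k^2.
Use 1/k^2 <= 1/(k(k-1)) = 1/(k-1) - 1/k for k >= 2:
sum_{k=n+1}^m 1/k^2 <= sum_{k=n+1}^m (1/(k-1) - 1/k) = 1/n - 1/m <= 1/n.
By symmetry the same bound holds with n,m swapped, so |a_m - a_n| <= 1/min(m,n) = g(min(m,n)). Since g(n) -> 0, (a_n) is Cauchy.
Now solve g(N) < 9/100: 1/N < 9/100 <=> N > 1/(9/100) = 100/9.
The smallest integer strictly greater than 100/9 is N = 12.
Check: g(12) = 1/12 < 9/100; g(11) = 1/11 >= 9/100. So N = 12.

12


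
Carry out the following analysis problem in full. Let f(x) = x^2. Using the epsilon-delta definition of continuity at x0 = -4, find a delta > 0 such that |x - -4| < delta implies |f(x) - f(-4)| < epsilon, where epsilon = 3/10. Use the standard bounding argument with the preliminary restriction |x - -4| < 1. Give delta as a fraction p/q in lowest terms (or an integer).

Factor: |x^2 - (-4)^2| = |x - -4| * |x + -4|.
Impose |x - -4| < 1 first. Then |x + -4| = |(x - -4) + 2*(-4)| <= |x - -4| + 2*|-4| < 1 + 8 = 9.
So |x^2 - (-4)^2| < delta * 9.
We need delta * 9 <= 3/10, i.e. delta <= 3/10/9 = 1/30.
Since 1/30 < 1, this is tighter than 1; take delta = 1/30.
So delta = 1/30 works.

1/30


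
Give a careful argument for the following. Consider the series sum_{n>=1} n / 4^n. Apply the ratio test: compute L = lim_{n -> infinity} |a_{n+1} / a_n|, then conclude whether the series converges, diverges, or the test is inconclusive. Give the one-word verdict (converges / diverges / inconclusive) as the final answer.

Let a_n denote the general term. Form the ratio a_{n+1}/a_n and simplify:
a_{n+1}/a_n = (n + 1)/(4*n)
Take the limit as n -> infinity: L = 1/4.
Since L = 1/4 < 1, the ratio test implies the series converges.

converges


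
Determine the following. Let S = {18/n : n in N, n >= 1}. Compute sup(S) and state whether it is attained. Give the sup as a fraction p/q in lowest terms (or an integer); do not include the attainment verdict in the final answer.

Analysis:
- Values: 18, 9, 6, 9/2, ... strictly decreasing.
- The maximum is 18 (n=1); sup = 18 (attained).
- The set is bounded below by 0; 18/n -> 0 so 0 is the greatest lower bound.
- 0 is not in the set, so inf = 0 is not attained.
Conclusion: sup(S) = 18, attained in S.

18


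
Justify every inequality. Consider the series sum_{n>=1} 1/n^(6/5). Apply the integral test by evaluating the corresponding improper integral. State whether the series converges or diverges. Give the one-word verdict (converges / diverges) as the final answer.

Let f(x) = x^(-6/5). Then f is positive, continuous, and decreasing on [1, infinity), so the integral test applies.
Compute the improper integral int_{1}^infinity f(x) dx:
  antiderivative F(x) = -5/x^(1/5).
  As x -> infinity, F(x) -> 0 (since p = 6/5 > 1).
  So int = F(infinity) - F(1) = 0 - (-5) = 5.
  Finite, so by the integral test, the series converges.

converges


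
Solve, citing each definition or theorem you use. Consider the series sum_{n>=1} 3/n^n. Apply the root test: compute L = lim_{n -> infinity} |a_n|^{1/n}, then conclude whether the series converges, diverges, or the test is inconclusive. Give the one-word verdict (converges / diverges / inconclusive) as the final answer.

Let a_n denote the general term. Form |a_n|^(1/n) and simplify:
|a_n|^(1/n) = 3^(1/n)/n
Take the limit as n -> infinity: L = 0.
Since L = 0 < 1, the root test implies convergence.

converges


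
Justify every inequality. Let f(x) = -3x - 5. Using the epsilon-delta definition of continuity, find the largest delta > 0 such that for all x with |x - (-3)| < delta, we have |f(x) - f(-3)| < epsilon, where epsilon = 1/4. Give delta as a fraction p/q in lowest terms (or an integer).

We compute f(-3) = -3*(-3) - 5 = 4.
|f(x) - f(-3)| = |-3x - 5 - (4)| = |-3(x - (-3))| = 3|x - (-3)|.
We need 3|x - (-3)| < 1/4, i.e. |x - (-3)| < 1/4 / 3 = 1/12.
So any delta <= 1/12 works. Conversely, if delta > 1/12, then x = -3 + 1/12 satisfies |x - (-3)| = 1/12 < delta but |f(x) - f(-3)| = 3 * 1/12 = 1/4, which is not < 1/4; so no larger delta works.
Hence the largest such delta is 1/12.

1/12


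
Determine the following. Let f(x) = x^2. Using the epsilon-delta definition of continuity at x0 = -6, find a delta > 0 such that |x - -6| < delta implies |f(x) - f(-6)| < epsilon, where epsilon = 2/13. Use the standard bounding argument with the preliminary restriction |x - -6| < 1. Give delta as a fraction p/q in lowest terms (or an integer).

Factor: |x^2 - (-6)^2| = |x - -6| * |x + -6|.
Impose |x - -6| < 1 first. Then |x + -6| = |(x - -6) + 2*(-6)| <= |x - -6| + 2*|-6| < 1 + 12 = 13.
So |x^2 - (-6)^2| < delta * 13.
We need delta * 13 <= 2/13, i.e. delta <= 2/13/13 = 2/169.
Since 2/169 < 1, this is tighter than 1; take delta = 2/169.
So delta = 2/169 works.

2/169


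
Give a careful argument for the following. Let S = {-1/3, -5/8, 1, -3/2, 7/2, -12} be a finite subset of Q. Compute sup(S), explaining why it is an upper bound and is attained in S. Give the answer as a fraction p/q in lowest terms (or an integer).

S is finite, so sup(S) = max(S).
Sorted decreasing:
7/2, 1, -1/3, -5/8, -3/2, -12
The extremum is 7/2.
For every x in S, x <= 7/2. And 7/2 is in S, so it is attained.
Therefore sup(S) = 7/2.

7/2


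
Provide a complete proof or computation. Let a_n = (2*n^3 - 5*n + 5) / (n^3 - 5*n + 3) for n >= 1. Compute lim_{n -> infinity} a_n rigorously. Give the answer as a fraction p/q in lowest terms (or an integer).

Divide numerator and denominator by n^3, the highest power:
numerator / n^3 = 2 - 5/n^2 + 5/n^3
denominator / n^3 = 1 - 5/n^2 + 3/n^3
As n -> infinity, all terms of the form c/n^k (k >= 1) tend to 0.
So numerator / n^3 -> 2 and denominator / n^3 -> 1.
Therefore lim a_n = 2.

2


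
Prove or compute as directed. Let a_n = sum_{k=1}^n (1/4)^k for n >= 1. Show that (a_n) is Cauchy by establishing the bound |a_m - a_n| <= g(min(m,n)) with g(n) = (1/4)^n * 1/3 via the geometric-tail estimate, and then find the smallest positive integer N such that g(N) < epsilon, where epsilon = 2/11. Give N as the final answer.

For m > n >= 1: |a_m - a_n| = sum_{k=n+1}^m (1/4)^k < sum_{k=n+1}^infinity (1/4)^k = (1/4)^(n+1) / (1 - 1/4) = (1/4)^n * (1/4) * (4/3) = (1/4)^n * 1/3.
So g(n) = (1/4)^n / 3. Since g(n) -> 0, (a_n) is Cauchy.
Now solve g(N) < 2/11: (1/4)^N / 3 < 2/11 <=> 4^N > 1 / (3 * 2/11) = 11/6.
Check powers of 4: 4^0 = 1 <= 11/6, 4^1 = 4 > 11/6.
So the smallest such N is 1. Check: g(1) = 1/(3 * 4) = 1/12 < 2/11.

1


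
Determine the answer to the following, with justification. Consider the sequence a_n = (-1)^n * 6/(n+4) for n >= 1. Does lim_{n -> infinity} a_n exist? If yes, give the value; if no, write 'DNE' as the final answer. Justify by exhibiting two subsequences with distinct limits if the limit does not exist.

Examine the behaviour of a_n along subsequences.
Even-n subsequence a_{2k} = 6/(2k+4) -> 0. Odd-n subsequence a_{2k+1} = -6/(2k+5) -> 0. Both tend to 0, which suggests the limit is 0; verify directly.
|a_n - 0| = 6/(n+4) < 6/n for every n >= 1.
Given epsilon > 0, choose a positive integer N > 6/epsilon. Then for all n >= N, |a_n| < 6/n <= 6/N < epsilon.
So by the definition of the limit, lim a_n exists and equals 0.

0


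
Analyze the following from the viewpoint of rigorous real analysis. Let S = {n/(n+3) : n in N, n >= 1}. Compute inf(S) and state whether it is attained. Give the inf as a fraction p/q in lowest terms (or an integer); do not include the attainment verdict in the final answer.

Analysis:
- Values: 1/4, 2/5, 1/2, 4/7, ... strictly increasing.
- Minimum is 1/4 (n=1); inf = 1/4 (attained).
- n/(n+3) = 1 - 3/(n+3) -> 1 from below as n -> infinity, and never equals 1.
- So sup = 1 (not attained).
Conclusion: inf(S) = 1/4, attained in S.

1/4
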